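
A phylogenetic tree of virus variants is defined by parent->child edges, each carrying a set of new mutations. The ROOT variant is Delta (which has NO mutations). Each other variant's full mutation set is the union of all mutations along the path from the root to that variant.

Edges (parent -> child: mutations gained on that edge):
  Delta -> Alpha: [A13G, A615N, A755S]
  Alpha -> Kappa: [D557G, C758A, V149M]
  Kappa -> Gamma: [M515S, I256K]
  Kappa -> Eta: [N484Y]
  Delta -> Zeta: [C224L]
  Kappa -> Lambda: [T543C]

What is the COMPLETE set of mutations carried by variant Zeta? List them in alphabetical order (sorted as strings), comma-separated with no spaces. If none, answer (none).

Answer: C224L

Derivation:
At Delta: gained [] -> total []
At Zeta: gained ['C224L'] -> total ['C224L']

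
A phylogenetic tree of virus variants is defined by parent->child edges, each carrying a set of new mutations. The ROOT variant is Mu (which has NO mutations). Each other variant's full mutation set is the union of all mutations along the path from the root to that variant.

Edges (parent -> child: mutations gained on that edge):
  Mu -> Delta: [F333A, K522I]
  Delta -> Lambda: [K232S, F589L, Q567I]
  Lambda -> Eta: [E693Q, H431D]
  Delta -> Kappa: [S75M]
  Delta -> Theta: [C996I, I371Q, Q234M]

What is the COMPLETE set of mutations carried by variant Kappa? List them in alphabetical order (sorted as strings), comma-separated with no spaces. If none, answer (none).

At Mu: gained [] -> total []
At Delta: gained ['F333A', 'K522I'] -> total ['F333A', 'K522I']
At Kappa: gained ['S75M'] -> total ['F333A', 'K522I', 'S75M']

Answer: F333A,K522I,S75M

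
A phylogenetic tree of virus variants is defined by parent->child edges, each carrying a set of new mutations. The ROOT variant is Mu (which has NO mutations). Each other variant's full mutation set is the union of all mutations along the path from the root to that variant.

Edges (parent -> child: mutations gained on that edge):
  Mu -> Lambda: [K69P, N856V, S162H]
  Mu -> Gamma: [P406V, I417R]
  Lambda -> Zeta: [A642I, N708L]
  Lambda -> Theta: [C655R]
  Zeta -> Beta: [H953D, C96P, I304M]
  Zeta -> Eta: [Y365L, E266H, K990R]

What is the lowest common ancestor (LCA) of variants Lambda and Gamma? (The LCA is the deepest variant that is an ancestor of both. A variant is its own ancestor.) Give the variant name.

Answer: Mu

Derivation:
Path from root to Lambda: Mu -> Lambda
  ancestors of Lambda: {Mu, Lambda}
Path from root to Gamma: Mu -> Gamma
  ancestors of Gamma: {Mu, Gamma}
Common ancestors: {Mu}
Walk up from Gamma: Gamma (not in ancestors of Lambda), Mu (in ancestors of Lambda)
Deepest common ancestor (LCA) = Mu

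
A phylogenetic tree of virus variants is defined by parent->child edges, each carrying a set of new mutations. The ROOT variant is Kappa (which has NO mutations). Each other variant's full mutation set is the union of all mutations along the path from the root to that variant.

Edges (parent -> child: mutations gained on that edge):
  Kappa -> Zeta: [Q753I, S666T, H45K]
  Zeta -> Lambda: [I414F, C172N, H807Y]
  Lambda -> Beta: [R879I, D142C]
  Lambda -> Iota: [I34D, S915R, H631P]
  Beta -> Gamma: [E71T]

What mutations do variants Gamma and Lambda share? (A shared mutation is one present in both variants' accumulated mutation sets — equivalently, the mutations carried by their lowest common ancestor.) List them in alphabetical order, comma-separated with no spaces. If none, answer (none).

Answer: C172N,H45K,H807Y,I414F,Q753I,S666T

Derivation:
Accumulating mutations along path to Gamma:
  At Kappa: gained [] -> total []
  At Zeta: gained ['Q753I', 'S666T', 'H45K'] -> total ['H45K', 'Q753I', 'S666T']
  At Lambda: gained ['I414F', 'C172N', 'H807Y'] -> total ['C172N', 'H45K', 'H807Y', 'I414F', 'Q753I', 'S666T']
  At Beta: gained ['R879I', 'D142C'] -> total ['C172N', 'D142C', 'H45K', 'H807Y', 'I414F', 'Q753I', 'R879I', 'S666T']
  At Gamma: gained ['E71T'] -> total ['C172N', 'D142C', 'E71T', 'H45K', 'H807Y', 'I414F', 'Q753I', 'R879I', 'S666T']
Mutations(Gamma) = ['C172N', 'D142C', 'E71T', 'H45K', 'H807Y', 'I414F', 'Q753I', 'R879I', 'S666T']
Accumulating mutations along path to Lambda:
  At Kappa: gained [] -> total []
  At Zeta: gained ['Q753I', 'S666T', 'H45K'] -> total ['H45K', 'Q753I', 'S666T']
  At Lambda: gained ['I414F', 'C172N', 'H807Y'] -> total ['C172N', 'H45K', 'H807Y', 'I414F', 'Q753I', 'S666T']
Mutations(Lambda) = ['C172N', 'H45K', 'H807Y', 'I414F', 'Q753I', 'S666T']
Intersection: ['C172N', 'D142C', 'E71T', 'H45K', 'H807Y', 'I414F', 'Q753I', 'R879I', 'S666T'] ∩ ['C172N', 'H45K', 'H807Y', 'I414F', 'Q753I', 'S666T'] = ['C172N', 'H45K', 'H807Y', 'I414F', 'Q753I', 'S666T']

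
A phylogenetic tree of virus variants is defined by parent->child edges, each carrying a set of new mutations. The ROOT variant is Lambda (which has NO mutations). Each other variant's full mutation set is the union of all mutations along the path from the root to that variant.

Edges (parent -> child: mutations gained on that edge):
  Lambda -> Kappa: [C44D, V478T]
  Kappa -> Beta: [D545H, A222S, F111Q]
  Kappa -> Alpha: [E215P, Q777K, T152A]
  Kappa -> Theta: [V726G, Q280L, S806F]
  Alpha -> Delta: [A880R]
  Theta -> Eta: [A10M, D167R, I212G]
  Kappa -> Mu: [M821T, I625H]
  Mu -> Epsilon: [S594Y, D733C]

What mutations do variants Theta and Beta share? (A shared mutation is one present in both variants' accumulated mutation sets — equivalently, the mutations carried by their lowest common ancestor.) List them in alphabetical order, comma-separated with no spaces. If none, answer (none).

Accumulating mutations along path to Theta:
  At Lambda: gained [] -> total []
  At Kappa: gained ['C44D', 'V478T'] -> total ['C44D', 'V478T']
  At Theta: gained ['V726G', 'Q280L', 'S806F'] -> total ['C44D', 'Q280L', 'S806F', 'V478T', 'V726G']
Mutations(Theta) = ['C44D', 'Q280L', 'S806F', 'V478T', 'V726G']
Accumulating mutations along path to Beta:
  At Lambda: gained [] -> total []
  At Kappa: gained ['C44D', 'V478T'] -> total ['C44D', 'V478T']
  At Beta: gained ['D545H', 'A222S', 'F111Q'] -> total ['A222S', 'C44D', 'D545H', 'F111Q', 'V478T']
Mutations(Beta) = ['A222S', 'C44D', 'D545H', 'F111Q', 'V478T']
Intersection: ['C44D', 'Q280L', 'S806F', 'V478T', 'V726G'] ∩ ['A222S', 'C44D', 'D545H', 'F111Q', 'V478T'] = ['C44D', 'V478T']

Answer: C44D,V478T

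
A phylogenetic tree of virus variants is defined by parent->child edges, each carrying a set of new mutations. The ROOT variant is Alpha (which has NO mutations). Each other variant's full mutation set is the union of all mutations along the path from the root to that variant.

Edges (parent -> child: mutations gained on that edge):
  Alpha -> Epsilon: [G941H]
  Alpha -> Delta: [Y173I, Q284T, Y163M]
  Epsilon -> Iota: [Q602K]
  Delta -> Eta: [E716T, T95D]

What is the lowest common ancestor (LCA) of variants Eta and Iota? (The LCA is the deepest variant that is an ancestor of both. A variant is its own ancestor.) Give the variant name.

Path from root to Eta: Alpha -> Delta -> Eta
  ancestors of Eta: {Alpha, Delta, Eta}
Path from root to Iota: Alpha -> Epsilon -> Iota
  ancestors of Iota: {Alpha, Epsilon, Iota}
Common ancestors: {Alpha}
Walk up from Iota: Iota (not in ancestors of Eta), Epsilon (not in ancestors of Eta), Alpha (in ancestors of Eta)
Deepest common ancestor (LCA) = Alpha

Answer: Alpha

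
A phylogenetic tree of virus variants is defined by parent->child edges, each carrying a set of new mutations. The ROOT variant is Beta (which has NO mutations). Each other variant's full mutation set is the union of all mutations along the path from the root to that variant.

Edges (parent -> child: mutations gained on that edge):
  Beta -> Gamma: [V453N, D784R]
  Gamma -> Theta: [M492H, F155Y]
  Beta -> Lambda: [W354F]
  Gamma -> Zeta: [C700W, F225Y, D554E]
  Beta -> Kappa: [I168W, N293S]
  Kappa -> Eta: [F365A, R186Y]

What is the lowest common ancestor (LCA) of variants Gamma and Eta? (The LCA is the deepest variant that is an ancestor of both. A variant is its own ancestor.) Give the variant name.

Answer: Beta

Derivation:
Path from root to Gamma: Beta -> Gamma
  ancestors of Gamma: {Beta, Gamma}
Path from root to Eta: Beta -> Kappa -> Eta
  ancestors of Eta: {Beta, Kappa, Eta}
Common ancestors: {Beta}
Walk up from Eta: Eta (not in ancestors of Gamma), Kappa (not in ancestors of Gamma), Beta (in ancestors of Gamma)
Deepest common ancestor (LCA) = Beta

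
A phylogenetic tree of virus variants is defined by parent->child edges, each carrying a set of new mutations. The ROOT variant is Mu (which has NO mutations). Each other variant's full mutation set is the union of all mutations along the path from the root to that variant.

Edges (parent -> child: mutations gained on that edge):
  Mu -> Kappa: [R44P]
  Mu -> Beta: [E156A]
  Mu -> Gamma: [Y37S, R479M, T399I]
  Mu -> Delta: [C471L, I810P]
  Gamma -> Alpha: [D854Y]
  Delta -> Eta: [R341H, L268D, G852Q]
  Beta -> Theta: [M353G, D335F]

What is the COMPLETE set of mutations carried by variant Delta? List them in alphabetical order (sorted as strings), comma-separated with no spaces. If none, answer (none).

At Mu: gained [] -> total []
At Delta: gained ['C471L', 'I810P'] -> total ['C471L', 'I810P']

Answer: C471L,I810P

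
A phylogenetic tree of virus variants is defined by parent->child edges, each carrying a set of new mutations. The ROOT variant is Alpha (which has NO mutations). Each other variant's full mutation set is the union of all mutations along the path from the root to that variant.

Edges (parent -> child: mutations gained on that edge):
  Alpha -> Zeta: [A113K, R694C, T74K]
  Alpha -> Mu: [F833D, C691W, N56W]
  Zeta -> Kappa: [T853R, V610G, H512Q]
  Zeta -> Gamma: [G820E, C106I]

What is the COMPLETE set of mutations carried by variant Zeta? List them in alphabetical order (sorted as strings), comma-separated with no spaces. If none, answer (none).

Answer: A113K,R694C,T74K

Derivation:
At Alpha: gained [] -> total []
At Zeta: gained ['A113K', 'R694C', 'T74K'] -> total ['A113K', 'R694C', 'T74K']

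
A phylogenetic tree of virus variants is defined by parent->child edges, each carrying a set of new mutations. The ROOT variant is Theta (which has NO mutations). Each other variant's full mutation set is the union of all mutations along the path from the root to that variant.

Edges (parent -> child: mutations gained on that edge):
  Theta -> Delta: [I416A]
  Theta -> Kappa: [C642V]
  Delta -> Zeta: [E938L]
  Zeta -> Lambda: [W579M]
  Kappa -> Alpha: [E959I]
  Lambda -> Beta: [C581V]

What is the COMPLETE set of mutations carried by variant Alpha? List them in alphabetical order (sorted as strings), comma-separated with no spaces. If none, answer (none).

Answer: C642V,E959I

Derivation:
At Theta: gained [] -> total []
At Kappa: gained ['C642V'] -> total ['C642V']
At Alpha: gained ['E959I'] -> total ['C642V', 'E959I']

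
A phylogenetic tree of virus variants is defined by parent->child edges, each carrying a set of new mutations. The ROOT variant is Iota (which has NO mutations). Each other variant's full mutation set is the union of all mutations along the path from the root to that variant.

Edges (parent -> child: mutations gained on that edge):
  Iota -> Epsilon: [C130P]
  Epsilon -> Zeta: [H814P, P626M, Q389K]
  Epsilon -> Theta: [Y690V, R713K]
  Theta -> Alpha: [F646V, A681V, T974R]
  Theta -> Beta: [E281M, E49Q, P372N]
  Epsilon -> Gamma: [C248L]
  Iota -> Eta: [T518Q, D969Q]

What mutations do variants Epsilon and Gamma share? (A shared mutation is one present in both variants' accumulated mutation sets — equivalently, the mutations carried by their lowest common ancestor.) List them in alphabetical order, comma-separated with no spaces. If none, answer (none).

Accumulating mutations along path to Epsilon:
  At Iota: gained [] -> total []
  At Epsilon: gained ['C130P'] -> total ['C130P']
Mutations(Epsilon) = ['C130P']
Accumulating mutations along path to Gamma:
  At Iota: gained [] -> total []
  At Epsilon: gained ['C130P'] -> total ['C130P']
  At Gamma: gained ['C248L'] -> total ['C130P', 'C248L']
Mutations(Gamma) = ['C130P', 'C248L']
Intersection: ['C130P'] ∩ ['C130P', 'C248L'] = ['C130P']

Answer: C130P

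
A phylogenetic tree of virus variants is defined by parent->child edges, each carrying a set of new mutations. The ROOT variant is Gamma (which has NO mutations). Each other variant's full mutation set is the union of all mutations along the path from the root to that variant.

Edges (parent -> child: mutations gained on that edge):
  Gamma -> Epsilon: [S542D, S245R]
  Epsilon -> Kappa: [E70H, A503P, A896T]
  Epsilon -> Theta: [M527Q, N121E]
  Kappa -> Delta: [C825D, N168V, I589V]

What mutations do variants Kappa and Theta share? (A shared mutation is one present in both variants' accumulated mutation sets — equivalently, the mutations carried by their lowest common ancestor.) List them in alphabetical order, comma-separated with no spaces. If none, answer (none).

Answer: S245R,S542D

Derivation:
Accumulating mutations along path to Kappa:
  At Gamma: gained [] -> total []
  At Epsilon: gained ['S542D', 'S245R'] -> total ['S245R', 'S542D']
  At Kappa: gained ['E70H', 'A503P', 'A896T'] -> total ['A503P', 'A896T', 'E70H', 'S245R', 'S542D']
Mutations(Kappa) = ['A503P', 'A896T', 'E70H', 'S245R', 'S542D']
Accumulating mutations along path to Theta:
  At Gamma: gained [] -> total []
  At Epsilon: gained ['S542D', 'S245R'] -> total ['S245R', 'S542D']
  At Theta: gained ['M527Q', 'N121E'] -> total ['M527Q', 'N121E', 'S245R', 'S542D']
Mutations(Theta) = ['M527Q', 'N121E', 'S245R', 'S542D']
Intersection: ['A503P', 'A896T', 'E70H', 'S245R', 'S542D'] ∩ ['M527Q', 'N121E', 'S245R', 'S542D'] = ['S245R', 'S542D']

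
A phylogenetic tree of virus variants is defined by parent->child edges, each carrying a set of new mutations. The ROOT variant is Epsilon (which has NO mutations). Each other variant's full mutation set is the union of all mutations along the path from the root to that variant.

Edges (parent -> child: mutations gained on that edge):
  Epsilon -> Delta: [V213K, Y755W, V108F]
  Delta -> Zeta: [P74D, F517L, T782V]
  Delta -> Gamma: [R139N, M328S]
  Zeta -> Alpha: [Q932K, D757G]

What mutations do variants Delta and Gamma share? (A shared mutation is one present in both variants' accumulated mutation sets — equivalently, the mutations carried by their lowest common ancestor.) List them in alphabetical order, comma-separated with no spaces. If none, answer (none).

Answer: V108F,V213K,Y755W

Derivation:
Accumulating mutations along path to Delta:
  At Epsilon: gained [] -> total []
  At Delta: gained ['V213K', 'Y755W', 'V108F'] -> total ['V108F', 'V213K', 'Y755W']
Mutations(Delta) = ['V108F', 'V213K', 'Y755W']
Accumulating mutations along path to Gamma:
  At Epsilon: gained [] -> total []
  At Delta: gained ['V213K', 'Y755W', 'V108F'] -> total ['V108F', 'V213K', 'Y755W']
  At Gamma: gained ['R139N', 'M328S'] -> total ['M328S', 'R139N', 'V108F', 'V213K', 'Y755W']
Mutations(Gamma) = ['M328S', 'R139N', 'V108F', 'V213K', 'Y755W']
Intersection: ['V108F', 'V213K', 'Y755W'] ∩ ['M328S', 'R139N', 'V108F', 'V213K', 'Y755W'] = ['V108F', 'V213K', 'Y755W']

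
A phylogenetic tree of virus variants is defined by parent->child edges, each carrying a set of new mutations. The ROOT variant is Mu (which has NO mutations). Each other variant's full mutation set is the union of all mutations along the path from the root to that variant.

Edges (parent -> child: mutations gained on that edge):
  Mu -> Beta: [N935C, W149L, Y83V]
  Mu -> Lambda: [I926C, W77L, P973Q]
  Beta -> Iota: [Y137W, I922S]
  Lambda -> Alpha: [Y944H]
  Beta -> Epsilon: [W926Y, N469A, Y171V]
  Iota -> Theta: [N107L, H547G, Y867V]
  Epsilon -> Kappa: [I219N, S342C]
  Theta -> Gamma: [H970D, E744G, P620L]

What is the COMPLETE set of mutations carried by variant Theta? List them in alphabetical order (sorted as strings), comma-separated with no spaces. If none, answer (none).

Answer: H547G,I922S,N107L,N935C,W149L,Y137W,Y83V,Y867V

Derivation:
At Mu: gained [] -> total []
At Beta: gained ['N935C', 'W149L', 'Y83V'] -> total ['N935C', 'W149L', 'Y83V']
At Iota: gained ['Y137W', 'I922S'] -> total ['I922S', 'N935C', 'W149L', 'Y137W', 'Y83V']
At Theta: gained ['N107L', 'H547G', 'Y867V'] -> total ['H547G', 'I922S', 'N107L', 'N935C', 'W149L', 'Y137W', 'Y83V', 'Y867V']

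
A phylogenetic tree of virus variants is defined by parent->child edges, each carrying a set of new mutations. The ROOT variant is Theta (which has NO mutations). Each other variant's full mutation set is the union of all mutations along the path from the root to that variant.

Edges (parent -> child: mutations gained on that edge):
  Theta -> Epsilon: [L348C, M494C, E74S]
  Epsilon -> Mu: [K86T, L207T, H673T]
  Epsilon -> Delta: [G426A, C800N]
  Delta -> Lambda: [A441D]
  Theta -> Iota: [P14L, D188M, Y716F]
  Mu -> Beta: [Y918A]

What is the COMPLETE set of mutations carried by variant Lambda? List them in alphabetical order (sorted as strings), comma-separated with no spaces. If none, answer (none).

Answer: A441D,C800N,E74S,G426A,L348C,M494C

Derivation:
At Theta: gained [] -> total []
At Epsilon: gained ['L348C', 'M494C', 'E74S'] -> total ['E74S', 'L348C', 'M494C']
At Delta: gained ['G426A', 'C800N'] -> total ['C800N', 'E74S', 'G426A', 'L348C', 'M494C']
At Lambda: gained ['A441D'] -> total ['A441D', 'C800N', 'E74S', 'G426A', 'L348C', 'M494C']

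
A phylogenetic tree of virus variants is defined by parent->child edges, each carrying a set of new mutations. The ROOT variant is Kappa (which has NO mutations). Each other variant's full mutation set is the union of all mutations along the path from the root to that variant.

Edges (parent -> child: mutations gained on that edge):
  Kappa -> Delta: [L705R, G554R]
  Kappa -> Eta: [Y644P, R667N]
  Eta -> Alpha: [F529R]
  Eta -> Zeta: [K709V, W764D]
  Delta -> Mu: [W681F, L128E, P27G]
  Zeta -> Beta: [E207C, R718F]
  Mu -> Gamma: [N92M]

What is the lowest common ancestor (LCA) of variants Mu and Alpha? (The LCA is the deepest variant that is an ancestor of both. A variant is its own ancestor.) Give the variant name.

Path from root to Mu: Kappa -> Delta -> Mu
  ancestors of Mu: {Kappa, Delta, Mu}
Path from root to Alpha: Kappa -> Eta -> Alpha
  ancestors of Alpha: {Kappa, Eta, Alpha}
Common ancestors: {Kappa}
Walk up from Alpha: Alpha (not in ancestors of Mu), Eta (not in ancestors of Mu), Kappa (in ancestors of Mu)
Deepest common ancestor (LCA) = Kappa

Answer: Kappa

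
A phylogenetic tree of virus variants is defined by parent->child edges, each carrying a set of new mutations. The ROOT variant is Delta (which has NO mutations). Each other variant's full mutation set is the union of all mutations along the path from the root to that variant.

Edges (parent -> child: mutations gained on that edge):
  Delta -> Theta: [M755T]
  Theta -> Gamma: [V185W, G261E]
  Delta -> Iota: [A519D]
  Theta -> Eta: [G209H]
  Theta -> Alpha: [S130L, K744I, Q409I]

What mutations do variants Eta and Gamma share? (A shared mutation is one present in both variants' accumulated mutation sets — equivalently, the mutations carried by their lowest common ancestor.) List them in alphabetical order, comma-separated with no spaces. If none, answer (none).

Accumulating mutations along path to Eta:
  At Delta: gained [] -> total []
  At Theta: gained ['M755T'] -> total ['M755T']
  At Eta: gained ['G209H'] -> total ['G209H', 'M755T']
Mutations(Eta) = ['G209H', 'M755T']
Accumulating mutations along path to Gamma:
  At Delta: gained [] -> total []
  At Theta: gained ['M755T'] -> total ['M755T']
  At Gamma: gained ['V185W', 'G261E'] -> total ['G261E', 'M755T', 'V185W']
Mutations(Gamma) = ['G261E', 'M755T', 'V185W']
Intersection: ['G209H', 'M755T'] ∩ ['G261E', 'M755T', 'V185W'] = ['M755T']

Answer: M755T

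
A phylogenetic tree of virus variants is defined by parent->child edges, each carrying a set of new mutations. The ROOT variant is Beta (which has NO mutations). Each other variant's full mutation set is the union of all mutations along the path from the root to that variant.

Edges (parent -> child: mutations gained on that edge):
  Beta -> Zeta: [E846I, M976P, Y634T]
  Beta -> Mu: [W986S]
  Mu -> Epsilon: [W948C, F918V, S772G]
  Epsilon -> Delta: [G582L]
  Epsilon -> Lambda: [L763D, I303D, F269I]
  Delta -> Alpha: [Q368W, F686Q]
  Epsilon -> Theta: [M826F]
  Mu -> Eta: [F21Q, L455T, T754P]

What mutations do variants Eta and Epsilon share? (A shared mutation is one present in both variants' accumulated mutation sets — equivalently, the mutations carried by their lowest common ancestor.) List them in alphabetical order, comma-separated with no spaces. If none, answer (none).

Accumulating mutations along path to Eta:
  At Beta: gained [] -> total []
  At Mu: gained ['W986S'] -> total ['W986S']
  At Eta: gained ['F21Q', 'L455T', 'T754P'] -> total ['F21Q', 'L455T', 'T754P', 'W986S']
Mutations(Eta) = ['F21Q', 'L455T', 'T754P', 'W986S']
Accumulating mutations along path to Epsilon:
  At Beta: gained [] -> total []
  At Mu: gained ['W986S'] -> total ['W986S']
  At Epsilon: gained ['W948C', 'F918V', 'S772G'] -> total ['F918V', 'S772G', 'W948C', 'W986S']
Mutations(Epsilon) = ['F918V', 'S772G', 'W948C', 'W986S']
Intersection: ['F21Q', 'L455T', 'T754P', 'W986S'] ∩ ['F918V', 'S772G', 'W948C', 'W986S'] = ['W986S']

Answer: W986S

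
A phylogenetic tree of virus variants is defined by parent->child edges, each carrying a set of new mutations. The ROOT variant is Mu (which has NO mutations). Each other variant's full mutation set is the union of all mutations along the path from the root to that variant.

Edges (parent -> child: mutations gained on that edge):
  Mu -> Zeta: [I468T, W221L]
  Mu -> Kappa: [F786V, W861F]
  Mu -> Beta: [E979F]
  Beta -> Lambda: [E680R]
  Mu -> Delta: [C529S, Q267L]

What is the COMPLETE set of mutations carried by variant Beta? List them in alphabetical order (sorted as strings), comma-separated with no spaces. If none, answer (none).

At Mu: gained [] -> total []
At Beta: gained ['E979F'] -> total ['E979F']

Answer: E979F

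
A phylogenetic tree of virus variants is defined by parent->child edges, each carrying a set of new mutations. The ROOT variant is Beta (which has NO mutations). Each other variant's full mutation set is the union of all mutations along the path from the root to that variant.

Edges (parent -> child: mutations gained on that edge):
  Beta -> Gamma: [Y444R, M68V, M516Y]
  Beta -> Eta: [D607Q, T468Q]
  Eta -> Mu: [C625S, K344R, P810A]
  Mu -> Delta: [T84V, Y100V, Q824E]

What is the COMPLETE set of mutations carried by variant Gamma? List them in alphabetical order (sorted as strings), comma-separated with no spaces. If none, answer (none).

Answer: M516Y,M68V,Y444R

Derivation:
At Beta: gained [] -> total []
At Gamma: gained ['Y444R', 'M68V', 'M516Y'] -> total ['M516Y', 'M68V', 'Y444R']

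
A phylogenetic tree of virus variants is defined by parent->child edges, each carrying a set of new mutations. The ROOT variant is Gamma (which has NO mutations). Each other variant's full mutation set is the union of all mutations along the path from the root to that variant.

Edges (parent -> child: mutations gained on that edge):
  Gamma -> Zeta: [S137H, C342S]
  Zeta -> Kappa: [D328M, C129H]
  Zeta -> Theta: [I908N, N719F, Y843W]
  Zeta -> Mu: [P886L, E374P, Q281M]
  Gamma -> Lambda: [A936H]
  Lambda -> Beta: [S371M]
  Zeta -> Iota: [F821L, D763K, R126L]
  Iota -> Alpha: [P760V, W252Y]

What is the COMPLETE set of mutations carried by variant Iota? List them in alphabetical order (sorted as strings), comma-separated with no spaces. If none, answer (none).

At Gamma: gained [] -> total []
At Zeta: gained ['S137H', 'C342S'] -> total ['C342S', 'S137H']
At Iota: gained ['F821L', 'D763K', 'R126L'] -> total ['C342S', 'D763K', 'F821L', 'R126L', 'S137H']

Answer: C342S,D763K,F821L,R126L,S137H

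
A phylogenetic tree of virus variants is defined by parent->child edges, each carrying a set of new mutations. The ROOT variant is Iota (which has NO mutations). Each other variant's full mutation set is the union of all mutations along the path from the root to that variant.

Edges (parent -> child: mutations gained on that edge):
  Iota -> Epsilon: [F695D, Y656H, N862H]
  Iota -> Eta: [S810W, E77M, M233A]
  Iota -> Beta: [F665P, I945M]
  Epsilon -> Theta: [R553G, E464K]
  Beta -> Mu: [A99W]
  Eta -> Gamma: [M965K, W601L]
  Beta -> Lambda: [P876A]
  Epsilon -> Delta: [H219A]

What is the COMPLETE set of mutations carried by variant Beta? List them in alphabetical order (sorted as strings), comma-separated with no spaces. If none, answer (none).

At Iota: gained [] -> total []
At Beta: gained ['F665P', 'I945M'] -> total ['F665P', 'I945M']

Answer: F665P,I945M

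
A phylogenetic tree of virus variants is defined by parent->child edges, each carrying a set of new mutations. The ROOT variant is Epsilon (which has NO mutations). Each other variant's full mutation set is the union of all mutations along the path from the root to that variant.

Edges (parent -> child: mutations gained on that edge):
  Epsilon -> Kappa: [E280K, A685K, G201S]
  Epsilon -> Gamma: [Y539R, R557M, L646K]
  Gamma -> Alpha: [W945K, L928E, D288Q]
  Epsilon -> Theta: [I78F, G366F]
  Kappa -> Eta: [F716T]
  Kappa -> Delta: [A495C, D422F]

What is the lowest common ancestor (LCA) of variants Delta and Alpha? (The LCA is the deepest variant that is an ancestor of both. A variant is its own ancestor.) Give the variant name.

Answer: Epsilon

Derivation:
Path from root to Delta: Epsilon -> Kappa -> Delta
  ancestors of Delta: {Epsilon, Kappa, Delta}
Path from root to Alpha: Epsilon -> Gamma -> Alpha
  ancestors of Alpha: {Epsilon, Gamma, Alpha}
Common ancestors: {Epsilon}
Walk up from Alpha: Alpha (not in ancestors of Delta), Gamma (not in ancestors of Delta), Epsilon (in ancestors of Delta)
Deepest common ancestor (LCA) = Epsilon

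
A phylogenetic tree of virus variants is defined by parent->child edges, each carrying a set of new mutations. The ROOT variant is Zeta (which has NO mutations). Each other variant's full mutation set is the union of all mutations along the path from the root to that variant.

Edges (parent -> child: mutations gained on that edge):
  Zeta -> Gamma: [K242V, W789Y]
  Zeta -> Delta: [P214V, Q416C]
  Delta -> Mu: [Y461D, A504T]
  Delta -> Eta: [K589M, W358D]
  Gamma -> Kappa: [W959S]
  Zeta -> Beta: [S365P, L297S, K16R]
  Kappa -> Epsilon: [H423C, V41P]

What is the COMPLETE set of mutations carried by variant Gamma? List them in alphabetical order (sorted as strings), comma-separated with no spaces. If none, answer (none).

At Zeta: gained [] -> total []
At Gamma: gained ['K242V', 'W789Y'] -> total ['K242V', 'W789Y']

Answer: K242V,W789Y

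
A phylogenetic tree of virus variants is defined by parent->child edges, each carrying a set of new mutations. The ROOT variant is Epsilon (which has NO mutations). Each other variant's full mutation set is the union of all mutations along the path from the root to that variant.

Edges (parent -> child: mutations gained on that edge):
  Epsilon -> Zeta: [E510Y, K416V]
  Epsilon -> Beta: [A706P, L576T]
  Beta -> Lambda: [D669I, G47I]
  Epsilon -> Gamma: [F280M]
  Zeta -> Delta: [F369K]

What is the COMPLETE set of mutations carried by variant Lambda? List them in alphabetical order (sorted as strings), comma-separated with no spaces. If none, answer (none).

At Epsilon: gained [] -> total []
At Beta: gained ['A706P', 'L576T'] -> total ['A706P', 'L576T']
At Lambda: gained ['D669I', 'G47I'] -> total ['A706P', 'D669I', 'G47I', 'L576T']

Answer: A706P,D669I,G47I,L576T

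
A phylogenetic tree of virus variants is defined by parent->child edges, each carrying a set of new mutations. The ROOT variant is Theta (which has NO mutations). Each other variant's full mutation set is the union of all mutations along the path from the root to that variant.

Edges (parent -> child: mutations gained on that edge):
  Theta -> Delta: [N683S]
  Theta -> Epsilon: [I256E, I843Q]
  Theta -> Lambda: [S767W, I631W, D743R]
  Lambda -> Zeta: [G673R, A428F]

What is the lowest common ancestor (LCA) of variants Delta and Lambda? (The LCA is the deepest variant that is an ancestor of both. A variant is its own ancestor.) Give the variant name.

Answer: Theta

Derivation:
Path from root to Delta: Theta -> Delta
  ancestors of Delta: {Theta, Delta}
Path from root to Lambda: Theta -> Lambda
  ancestors of Lambda: {Theta, Lambda}
Common ancestors: {Theta}
Walk up from Lambda: Lambda (not in ancestors of Delta), Theta (in ancestors of Delta)
Deepest common ancestor (LCA) = Theta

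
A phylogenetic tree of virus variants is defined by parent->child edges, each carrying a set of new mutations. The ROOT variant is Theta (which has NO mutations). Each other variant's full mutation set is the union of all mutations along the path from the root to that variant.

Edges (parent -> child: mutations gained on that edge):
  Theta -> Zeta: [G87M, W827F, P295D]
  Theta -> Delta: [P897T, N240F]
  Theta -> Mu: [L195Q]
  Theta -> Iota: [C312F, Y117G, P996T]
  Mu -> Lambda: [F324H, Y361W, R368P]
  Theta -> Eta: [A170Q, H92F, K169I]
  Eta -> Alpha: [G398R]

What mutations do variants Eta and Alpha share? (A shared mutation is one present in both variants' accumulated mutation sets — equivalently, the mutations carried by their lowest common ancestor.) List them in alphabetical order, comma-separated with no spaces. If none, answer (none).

Accumulating mutations along path to Eta:
  At Theta: gained [] -> total []
  At Eta: gained ['A170Q', 'H92F', 'K169I'] -> total ['A170Q', 'H92F', 'K169I']
Mutations(Eta) = ['A170Q', 'H92F', 'K169I']
Accumulating mutations along path to Alpha:
  At Theta: gained [] -> total []
  At Eta: gained ['A170Q', 'H92F', 'K169I'] -> total ['A170Q', 'H92F', 'K169I']
  At Alpha: gained ['G398R'] -> total ['A170Q', 'G398R', 'H92F', 'K169I']
Mutations(Alpha) = ['A170Q', 'G398R', 'H92F', 'K169I']
Intersection: ['A170Q', 'H92F', 'K169I'] ∩ ['A170Q', 'G398R', 'H92F', 'K169I'] = ['A170Q', 'H92F', 'K169I']

Answer: A170Q,H92F,K169I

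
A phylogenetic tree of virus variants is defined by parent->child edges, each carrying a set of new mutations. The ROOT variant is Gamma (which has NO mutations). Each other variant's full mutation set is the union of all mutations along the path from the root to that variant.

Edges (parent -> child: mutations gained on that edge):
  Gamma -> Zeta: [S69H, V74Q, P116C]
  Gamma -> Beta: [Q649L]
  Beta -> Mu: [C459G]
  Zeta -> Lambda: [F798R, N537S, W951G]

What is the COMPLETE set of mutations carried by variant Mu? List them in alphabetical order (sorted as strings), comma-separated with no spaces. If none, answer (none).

Answer: C459G,Q649L

Derivation:
At Gamma: gained [] -> total []
At Beta: gained ['Q649L'] -> total ['Q649L']
At Mu: gained ['C459G'] -> total ['C459G', 'Q649L']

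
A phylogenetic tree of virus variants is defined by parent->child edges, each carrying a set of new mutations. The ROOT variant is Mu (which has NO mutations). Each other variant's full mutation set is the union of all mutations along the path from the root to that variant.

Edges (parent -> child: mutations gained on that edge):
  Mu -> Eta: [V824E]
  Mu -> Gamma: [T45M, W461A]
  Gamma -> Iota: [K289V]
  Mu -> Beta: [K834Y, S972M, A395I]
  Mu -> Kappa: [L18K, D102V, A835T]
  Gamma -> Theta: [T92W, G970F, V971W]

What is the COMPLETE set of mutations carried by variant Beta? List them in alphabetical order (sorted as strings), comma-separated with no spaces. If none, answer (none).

Answer: A395I,K834Y,S972M

Derivation:
At Mu: gained [] -> total []
At Beta: gained ['K834Y', 'S972M', 'A395I'] -> total ['A395I', 'K834Y', 'S972M']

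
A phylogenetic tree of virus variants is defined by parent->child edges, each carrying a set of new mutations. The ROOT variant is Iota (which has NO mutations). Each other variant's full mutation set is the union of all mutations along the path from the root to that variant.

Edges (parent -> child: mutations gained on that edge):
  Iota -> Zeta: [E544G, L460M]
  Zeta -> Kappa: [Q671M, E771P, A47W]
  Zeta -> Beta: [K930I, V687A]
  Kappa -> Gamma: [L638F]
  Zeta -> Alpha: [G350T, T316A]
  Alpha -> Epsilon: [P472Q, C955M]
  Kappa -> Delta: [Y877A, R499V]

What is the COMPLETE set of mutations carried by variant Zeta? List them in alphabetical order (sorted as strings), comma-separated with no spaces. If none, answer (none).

Answer: E544G,L460M

Derivation:
At Iota: gained [] -> total []
At Zeta: gained ['E544G', 'L460M'] -> total ['E544G', 'L460M']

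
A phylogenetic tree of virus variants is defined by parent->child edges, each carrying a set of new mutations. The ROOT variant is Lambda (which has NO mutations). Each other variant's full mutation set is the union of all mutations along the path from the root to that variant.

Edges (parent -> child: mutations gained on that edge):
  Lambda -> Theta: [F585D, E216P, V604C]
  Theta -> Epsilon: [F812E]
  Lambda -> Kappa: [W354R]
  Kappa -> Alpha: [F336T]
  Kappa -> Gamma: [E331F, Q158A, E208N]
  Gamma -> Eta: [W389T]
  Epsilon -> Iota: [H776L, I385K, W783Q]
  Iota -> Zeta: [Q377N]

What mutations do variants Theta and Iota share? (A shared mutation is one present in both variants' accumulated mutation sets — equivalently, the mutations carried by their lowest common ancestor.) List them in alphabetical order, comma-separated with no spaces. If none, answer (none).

Accumulating mutations along path to Theta:
  At Lambda: gained [] -> total []
  At Theta: gained ['F585D', 'E216P', 'V604C'] -> total ['E216P', 'F585D', 'V604C']
Mutations(Theta) = ['E216P', 'F585D', 'V604C']
Accumulating mutations along path to Iota:
  At Lambda: gained [] -> total []
  At Theta: gained ['F585D', 'E216P', 'V604C'] -> total ['E216P', 'F585D', 'V604C']
  At Epsilon: gained ['F812E'] -> total ['E216P', 'F585D', 'F812E', 'V604C']
  At Iota: gained ['H776L', 'I385K', 'W783Q'] -> total ['E216P', 'F585D', 'F812E', 'H776L', 'I385K', 'V604C', 'W783Q']
Mutations(Iota) = ['E216P', 'F585D', 'F812E', 'H776L', 'I385K', 'V604C', 'W783Q']
Intersection: ['E216P', 'F585D', 'V604C'] ∩ ['E216P', 'F585D', 'F812E', 'H776L', 'I385K', 'V604C', 'W783Q'] = ['E216P', 'F585D', 'V604C']

Answer: E216P,F585D,V604C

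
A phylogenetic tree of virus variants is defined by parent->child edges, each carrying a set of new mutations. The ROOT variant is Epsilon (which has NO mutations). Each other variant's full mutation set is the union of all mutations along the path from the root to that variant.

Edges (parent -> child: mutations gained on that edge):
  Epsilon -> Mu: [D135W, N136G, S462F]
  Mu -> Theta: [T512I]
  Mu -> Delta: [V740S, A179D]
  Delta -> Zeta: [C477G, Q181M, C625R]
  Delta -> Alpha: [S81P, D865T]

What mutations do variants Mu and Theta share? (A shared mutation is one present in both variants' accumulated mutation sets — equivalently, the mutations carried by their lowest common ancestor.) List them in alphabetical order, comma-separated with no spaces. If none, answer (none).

Answer: D135W,N136G,S462F

Derivation:
Accumulating mutations along path to Mu:
  At Epsilon: gained [] -> total []
  At Mu: gained ['D135W', 'N136G', 'S462F'] -> total ['D135W', 'N136G', 'S462F']
Mutations(Mu) = ['D135W', 'N136G', 'S462F']
Accumulating mutations along path to Theta:
  At Epsilon: gained [] -> total []
  At Mu: gained ['D135W', 'N136G', 'S462F'] -> total ['D135W', 'N136G', 'S462F']
  At Theta: gained ['T512I'] -> total ['D135W', 'N136G', 'S462F', 'T512I']
Mutations(Theta) = ['D135W', 'N136G', 'S462F', 'T512I']
Intersection: ['D135W', 'N136G', 'S462F'] ∩ ['D135W', 'N136G', 'S462F', 'T512I'] = ['D135W', 'N136G', 'S462F']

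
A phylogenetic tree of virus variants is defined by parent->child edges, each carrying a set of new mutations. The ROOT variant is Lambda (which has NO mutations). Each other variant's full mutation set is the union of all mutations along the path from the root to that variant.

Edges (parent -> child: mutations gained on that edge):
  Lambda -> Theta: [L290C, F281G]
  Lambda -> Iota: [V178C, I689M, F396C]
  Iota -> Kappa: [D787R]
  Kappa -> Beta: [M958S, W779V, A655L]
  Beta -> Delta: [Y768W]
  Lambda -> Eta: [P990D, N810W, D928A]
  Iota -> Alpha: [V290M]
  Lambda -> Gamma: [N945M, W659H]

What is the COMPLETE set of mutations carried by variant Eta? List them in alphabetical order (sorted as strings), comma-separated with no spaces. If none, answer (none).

Answer: D928A,N810W,P990D

Derivation:
At Lambda: gained [] -> total []
At Eta: gained ['P990D', 'N810W', 'D928A'] -> total ['D928A', 'N810W', 'P990D']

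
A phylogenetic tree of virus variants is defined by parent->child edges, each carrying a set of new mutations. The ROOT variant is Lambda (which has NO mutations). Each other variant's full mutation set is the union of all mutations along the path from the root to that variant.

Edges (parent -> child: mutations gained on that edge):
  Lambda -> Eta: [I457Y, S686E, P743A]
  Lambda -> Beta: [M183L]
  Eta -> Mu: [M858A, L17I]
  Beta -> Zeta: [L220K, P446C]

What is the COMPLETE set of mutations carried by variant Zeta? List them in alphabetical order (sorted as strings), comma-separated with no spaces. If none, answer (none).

At Lambda: gained [] -> total []
At Beta: gained ['M183L'] -> total ['M183L']
At Zeta: gained ['L220K', 'P446C'] -> total ['L220K', 'M183L', 'P446C']

Answer: L220K,M183L,P446C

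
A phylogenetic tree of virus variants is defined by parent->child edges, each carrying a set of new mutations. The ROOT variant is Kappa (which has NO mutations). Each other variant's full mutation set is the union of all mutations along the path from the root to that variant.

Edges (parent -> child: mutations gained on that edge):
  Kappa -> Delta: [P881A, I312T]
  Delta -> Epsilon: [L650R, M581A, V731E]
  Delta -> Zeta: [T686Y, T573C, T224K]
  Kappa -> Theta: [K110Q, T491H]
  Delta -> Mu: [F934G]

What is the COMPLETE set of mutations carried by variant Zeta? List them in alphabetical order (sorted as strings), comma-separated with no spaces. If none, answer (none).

At Kappa: gained [] -> total []
At Delta: gained ['P881A', 'I312T'] -> total ['I312T', 'P881A']
At Zeta: gained ['T686Y', 'T573C', 'T224K'] -> total ['I312T', 'P881A', 'T224K', 'T573C', 'T686Y']

Answer: I312T,P881A,T224K,T573C,T686Y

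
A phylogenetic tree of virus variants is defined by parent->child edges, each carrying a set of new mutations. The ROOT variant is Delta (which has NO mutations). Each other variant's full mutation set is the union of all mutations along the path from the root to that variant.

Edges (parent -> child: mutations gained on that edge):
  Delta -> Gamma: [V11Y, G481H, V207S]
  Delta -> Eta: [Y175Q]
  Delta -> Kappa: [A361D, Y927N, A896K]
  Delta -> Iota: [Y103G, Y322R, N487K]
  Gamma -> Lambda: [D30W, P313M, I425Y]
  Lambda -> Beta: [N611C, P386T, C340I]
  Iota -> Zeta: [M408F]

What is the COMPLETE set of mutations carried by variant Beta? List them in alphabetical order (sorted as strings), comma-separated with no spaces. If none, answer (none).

Answer: C340I,D30W,G481H,I425Y,N611C,P313M,P386T,V11Y,V207S

Derivation:
At Delta: gained [] -> total []
At Gamma: gained ['V11Y', 'G481H', 'V207S'] -> total ['G481H', 'V11Y', 'V207S']
At Lambda: gained ['D30W', 'P313M', 'I425Y'] -> total ['D30W', 'G481H', 'I425Y', 'P313M', 'V11Y', 'V207S']
At Beta: gained ['N611C', 'P386T', 'C340I'] -> total ['C340I', 'D30W', 'G481H', 'I425Y', 'N611C', 'P313M', 'P386T', 'V11Y', 'V207S']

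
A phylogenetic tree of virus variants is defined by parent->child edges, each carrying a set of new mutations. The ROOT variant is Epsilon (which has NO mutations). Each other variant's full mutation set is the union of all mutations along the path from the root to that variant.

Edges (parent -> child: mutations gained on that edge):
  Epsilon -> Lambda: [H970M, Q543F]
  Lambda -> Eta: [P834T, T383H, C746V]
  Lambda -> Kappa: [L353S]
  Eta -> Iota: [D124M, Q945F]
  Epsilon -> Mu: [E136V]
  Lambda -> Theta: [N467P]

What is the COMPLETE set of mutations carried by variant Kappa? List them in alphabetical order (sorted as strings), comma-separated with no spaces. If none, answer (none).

At Epsilon: gained [] -> total []
At Lambda: gained ['H970M', 'Q543F'] -> total ['H970M', 'Q543F']
At Kappa: gained ['L353S'] -> total ['H970M', 'L353S', 'Q543F']

Answer: H970M,L353S,Q543F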